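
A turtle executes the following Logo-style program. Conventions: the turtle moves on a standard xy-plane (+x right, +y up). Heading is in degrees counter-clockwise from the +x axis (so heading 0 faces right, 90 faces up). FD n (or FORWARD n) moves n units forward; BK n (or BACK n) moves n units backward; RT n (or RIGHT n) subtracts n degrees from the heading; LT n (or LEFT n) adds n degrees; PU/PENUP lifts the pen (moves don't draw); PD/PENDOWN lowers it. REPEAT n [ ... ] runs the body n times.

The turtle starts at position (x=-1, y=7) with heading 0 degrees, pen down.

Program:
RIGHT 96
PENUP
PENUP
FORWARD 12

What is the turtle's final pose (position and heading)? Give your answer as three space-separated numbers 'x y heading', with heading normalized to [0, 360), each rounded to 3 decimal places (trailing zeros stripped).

Executing turtle program step by step:
Start: pos=(-1,7), heading=0, pen down
RT 96: heading 0 -> 264
PU: pen up
PU: pen up
FD 12: (-1,7) -> (-2.254,-4.934) [heading=264, move]
Final: pos=(-2.254,-4.934), heading=264, 0 segment(s) drawn

Answer: -2.254 -4.934 264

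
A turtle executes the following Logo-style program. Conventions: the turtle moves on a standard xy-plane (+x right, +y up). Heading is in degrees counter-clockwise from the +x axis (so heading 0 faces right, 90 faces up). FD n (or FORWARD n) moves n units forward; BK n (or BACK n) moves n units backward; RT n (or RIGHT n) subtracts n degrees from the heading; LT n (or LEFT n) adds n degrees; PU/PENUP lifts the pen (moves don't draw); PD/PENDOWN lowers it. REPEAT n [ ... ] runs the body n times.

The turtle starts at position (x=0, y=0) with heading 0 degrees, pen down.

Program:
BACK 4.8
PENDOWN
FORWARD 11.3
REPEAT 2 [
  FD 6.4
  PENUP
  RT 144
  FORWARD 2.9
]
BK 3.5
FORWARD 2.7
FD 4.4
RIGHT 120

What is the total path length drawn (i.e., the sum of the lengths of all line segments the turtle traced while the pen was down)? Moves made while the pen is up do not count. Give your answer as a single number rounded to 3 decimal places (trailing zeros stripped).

Executing turtle program step by step:
Start: pos=(0,0), heading=0, pen down
BK 4.8: (0,0) -> (-4.8,0) [heading=0, draw]
PD: pen down
FD 11.3: (-4.8,0) -> (6.5,0) [heading=0, draw]
REPEAT 2 [
  -- iteration 1/2 --
  FD 6.4: (6.5,0) -> (12.9,0) [heading=0, draw]
  PU: pen up
  RT 144: heading 0 -> 216
  FD 2.9: (12.9,0) -> (10.554,-1.705) [heading=216, move]
  -- iteration 2/2 --
  FD 6.4: (10.554,-1.705) -> (5.376,-5.466) [heading=216, move]
  PU: pen up
  RT 144: heading 216 -> 72
  FD 2.9: (5.376,-5.466) -> (6.272,-2.708) [heading=72, move]
]
BK 3.5: (6.272,-2.708) -> (5.191,-6.037) [heading=72, move]
FD 2.7: (5.191,-6.037) -> (6.025,-3.469) [heading=72, move]
FD 4.4: (6.025,-3.469) -> (7.385,0.715) [heading=72, move]
RT 120: heading 72 -> 312
Final: pos=(7.385,0.715), heading=312, 3 segment(s) drawn

Segment lengths:
  seg 1: (0,0) -> (-4.8,0), length = 4.8
  seg 2: (-4.8,0) -> (6.5,0), length = 11.3
  seg 3: (6.5,0) -> (12.9,0), length = 6.4
Total = 22.5

Answer: 22.5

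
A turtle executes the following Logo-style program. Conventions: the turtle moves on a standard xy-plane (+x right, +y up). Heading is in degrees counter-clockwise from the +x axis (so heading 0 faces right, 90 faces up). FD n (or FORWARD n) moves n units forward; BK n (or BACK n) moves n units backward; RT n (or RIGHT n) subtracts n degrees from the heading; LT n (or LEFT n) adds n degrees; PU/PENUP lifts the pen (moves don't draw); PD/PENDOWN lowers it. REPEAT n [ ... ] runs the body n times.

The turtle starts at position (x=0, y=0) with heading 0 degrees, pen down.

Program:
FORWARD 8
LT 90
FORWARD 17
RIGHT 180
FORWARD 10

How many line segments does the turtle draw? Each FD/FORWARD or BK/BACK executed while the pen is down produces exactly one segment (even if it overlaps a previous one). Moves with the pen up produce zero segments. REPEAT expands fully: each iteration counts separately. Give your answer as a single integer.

Executing turtle program step by step:
Start: pos=(0,0), heading=0, pen down
FD 8: (0,0) -> (8,0) [heading=0, draw]
LT 90: heading 0 -> 90
FD 17: (8,0) -> (8,17) [heading=90, draw]
RT 180: heading 90 -> 270
FD 10: (8,17) -> (8,7) [heading=270, draw]
Final: pos=(8,7), heading=270, 3 segment(s) drawn
Segments drawn: 3

Answer: 3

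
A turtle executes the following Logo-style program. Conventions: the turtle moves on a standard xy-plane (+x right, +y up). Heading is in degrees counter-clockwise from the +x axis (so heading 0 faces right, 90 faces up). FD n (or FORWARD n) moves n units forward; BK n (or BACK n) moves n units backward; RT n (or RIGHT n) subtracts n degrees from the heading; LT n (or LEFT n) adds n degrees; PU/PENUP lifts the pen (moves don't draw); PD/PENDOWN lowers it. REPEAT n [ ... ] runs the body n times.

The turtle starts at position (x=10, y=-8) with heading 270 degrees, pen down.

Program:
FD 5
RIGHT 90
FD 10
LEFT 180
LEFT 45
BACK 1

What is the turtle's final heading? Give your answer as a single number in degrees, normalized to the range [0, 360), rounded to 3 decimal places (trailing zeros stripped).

Answer: 45

Derivation:
Executing turtle program step by step:
Start: pos=(10,-8), heading=270, pen down
FD 5: (10,-8) -> (10,-13) [heading=270, draw]
RT 90: heading 270 -> 180
FD 10: (10,-13) -> (0,-13) [heading=180, draw]
LT 180: heading 180 -> 0
LT 45: heading 0 -> 45
BK 1: (0,-13) -> (-0.707,-13.707) [heading=45, draw]
Final: pos=(-0.707,-13.707), heading=45, 3 segment(s) drawn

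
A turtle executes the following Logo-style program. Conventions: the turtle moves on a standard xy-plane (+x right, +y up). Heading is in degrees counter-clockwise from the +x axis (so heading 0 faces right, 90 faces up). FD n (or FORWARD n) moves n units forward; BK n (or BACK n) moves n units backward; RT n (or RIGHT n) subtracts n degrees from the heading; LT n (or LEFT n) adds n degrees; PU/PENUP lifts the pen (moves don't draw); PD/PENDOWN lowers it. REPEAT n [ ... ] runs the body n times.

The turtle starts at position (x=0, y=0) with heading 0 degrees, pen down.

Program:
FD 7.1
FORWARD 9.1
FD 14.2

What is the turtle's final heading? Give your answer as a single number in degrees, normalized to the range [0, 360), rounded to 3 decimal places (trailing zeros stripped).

Executing turtle program step by step:
Start: pos=(0,0), heading=0, pen down
FD 7.1: (0,0) -> (7.1,0) [heading=0, draw]
FD 9.1: (7.1,0) -> (16.2,0) [heading=0, draw]
FD 14.2: (16.2,0) -> (30.4,0) [heading=0, draw]
Final: pos=(30.4,0), heading=0, 3 segment(s) drawn

Answer: 0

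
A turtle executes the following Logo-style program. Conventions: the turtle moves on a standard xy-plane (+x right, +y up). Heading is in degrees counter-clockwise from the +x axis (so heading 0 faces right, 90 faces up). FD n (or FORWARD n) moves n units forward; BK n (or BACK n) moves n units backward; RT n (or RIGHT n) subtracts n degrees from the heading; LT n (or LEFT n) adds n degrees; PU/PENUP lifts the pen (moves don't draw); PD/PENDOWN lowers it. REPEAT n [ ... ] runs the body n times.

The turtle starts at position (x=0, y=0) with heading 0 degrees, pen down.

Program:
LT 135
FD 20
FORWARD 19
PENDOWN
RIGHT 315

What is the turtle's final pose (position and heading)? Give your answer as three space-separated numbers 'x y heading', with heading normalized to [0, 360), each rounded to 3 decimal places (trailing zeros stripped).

Answer: -27.577 27.577 180

Derivation:
Executing turtle program step by step:
Start: pos=(0,0), heading=0, pen down
LT 135: heading 0 -> 135
FD 20: (0,0) -> (-14.142,14.142) [heading=135, draw]
FD 19: (-14.142,14.142) -> (-27.577,27.577) [heading=135, draw]
PD: pen down
RT 315: heading 135 -> 180
Final: pos=(-27.577,27.577), heading=180, 2 segment(s) drawn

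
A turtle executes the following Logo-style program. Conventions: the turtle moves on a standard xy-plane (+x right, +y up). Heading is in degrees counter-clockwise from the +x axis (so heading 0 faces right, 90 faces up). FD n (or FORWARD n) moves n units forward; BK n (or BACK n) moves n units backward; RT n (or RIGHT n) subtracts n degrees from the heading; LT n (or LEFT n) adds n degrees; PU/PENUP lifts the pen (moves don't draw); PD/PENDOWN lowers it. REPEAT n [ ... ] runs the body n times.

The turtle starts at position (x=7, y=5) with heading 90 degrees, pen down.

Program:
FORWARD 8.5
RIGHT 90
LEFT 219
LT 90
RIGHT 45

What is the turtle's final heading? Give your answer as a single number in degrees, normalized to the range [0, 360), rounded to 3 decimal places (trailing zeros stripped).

Executing turtle program step by step:
Start: pos=(7,5), heading=90, pen down
FD 8.5: (7,5) -> (7,13.5) [heading=90, draw]
RT 90: heading 90 -> 0
LT 219: heading 0 -> 219
LT 90: heading 219 -> 309
RT 45: heading 309 -> 264
Final: pos=(7,13.5), heading=264, 1 segment(s) drawn

Answer: 264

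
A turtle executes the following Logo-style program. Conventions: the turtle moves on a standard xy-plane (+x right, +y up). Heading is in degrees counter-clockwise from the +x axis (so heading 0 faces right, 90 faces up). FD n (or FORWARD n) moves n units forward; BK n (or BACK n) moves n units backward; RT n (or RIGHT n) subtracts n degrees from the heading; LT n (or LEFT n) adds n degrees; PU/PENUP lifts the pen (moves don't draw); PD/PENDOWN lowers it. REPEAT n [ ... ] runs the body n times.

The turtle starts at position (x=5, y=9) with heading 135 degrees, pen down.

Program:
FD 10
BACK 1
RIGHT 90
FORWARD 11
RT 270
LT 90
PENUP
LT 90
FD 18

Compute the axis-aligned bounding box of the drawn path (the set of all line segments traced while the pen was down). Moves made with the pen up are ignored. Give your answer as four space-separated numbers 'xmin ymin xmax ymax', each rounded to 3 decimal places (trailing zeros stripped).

Executing turtle program step by step:
Start: pos=(5,9), heading=135, pen down
FD 10: (5,9) -> (-2.071,16.071) [heading=135, draw]
BK 1: (-2.071,16.071) -> (-1.364,15.364) [heading=135, draw]
RT 90: heading 135 -> 45
FD 11: (-1.364,15.364) -> (6.414,23.142) [heading=45, draw]
RT 270: heading 45 -> 135
LT 90: heading 135 -> 225
PU: pen up
LT 90: heading 225 -> 315
FD 18: (6.414,23.142) -> (19.142,10.414) [heading=315, move]
Final: pos=(19.142,10.414), heading=315, 3 segment(s) drawn

Segment endpoints: x in {-2.071, -1.364, 5, 6.414}, y in {9, 15.364, 16.071, 23.142}
xmin=-2.071, ymin=9, xmax=6.414, ymax=23.142

Answer: -2.071 9 6.414 23.142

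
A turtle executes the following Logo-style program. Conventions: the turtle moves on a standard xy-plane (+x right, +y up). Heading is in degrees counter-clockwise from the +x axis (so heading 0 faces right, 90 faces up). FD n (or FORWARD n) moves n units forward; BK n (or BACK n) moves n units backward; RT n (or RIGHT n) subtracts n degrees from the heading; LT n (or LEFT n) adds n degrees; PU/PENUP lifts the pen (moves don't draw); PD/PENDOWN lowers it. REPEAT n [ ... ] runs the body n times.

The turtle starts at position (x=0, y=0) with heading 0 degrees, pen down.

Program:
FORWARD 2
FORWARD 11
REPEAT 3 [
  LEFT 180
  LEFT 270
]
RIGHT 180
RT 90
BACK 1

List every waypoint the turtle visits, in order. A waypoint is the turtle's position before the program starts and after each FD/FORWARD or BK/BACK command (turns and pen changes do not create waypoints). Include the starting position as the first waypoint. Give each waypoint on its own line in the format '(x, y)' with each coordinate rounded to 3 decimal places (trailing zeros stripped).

Executing turtle program step by step:
Start: pos=(0,0), heading=0, pen down
FD 2: (0,0) -> (2,0) [heading=0, draw]
FD 11: (2,0) -> (13,0) [heading=0, draw]
REPEAT 3 [
  -- iteration 1/3 --
  LT 180: heading 0 -> 180
  LT 270: heading 180 -> 90
  -- iteration 2/3 --
  LT 180: heading 90 -> 270
  LT 270: heading 270 -> 180
  -- iteration 3/3 --
  LT 180: heading 180 -> 0
  LT 270: heading 0 -> 270
]
RT 180: heading 270 -> 90
RT 90: heading 90 -> 0
BK 1: (13,0) -> (12,0) [heading=0, draw]
Final: pos=(12,0), heading=0, 3 segment(s) drawn
Waypoints (4 total):
(0, 0)
(2, 0)
(13, 0)
(12, 0)

Answer: (0, 0)
(2, 0)
(13, 0)
(12, 0)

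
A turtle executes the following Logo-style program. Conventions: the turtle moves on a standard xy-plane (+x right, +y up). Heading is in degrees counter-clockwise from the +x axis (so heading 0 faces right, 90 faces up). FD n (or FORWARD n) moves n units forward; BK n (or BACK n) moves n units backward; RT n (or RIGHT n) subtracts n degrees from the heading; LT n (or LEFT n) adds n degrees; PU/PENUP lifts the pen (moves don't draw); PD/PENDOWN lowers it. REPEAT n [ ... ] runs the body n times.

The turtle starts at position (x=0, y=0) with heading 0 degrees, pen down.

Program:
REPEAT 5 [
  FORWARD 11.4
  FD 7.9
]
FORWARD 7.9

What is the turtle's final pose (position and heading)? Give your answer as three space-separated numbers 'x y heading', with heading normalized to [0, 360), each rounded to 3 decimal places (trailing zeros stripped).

Answer: 104.4 0 0

Derivation:
Executing turtle program step by step:
Start: pos=(0,0), heading=0, pen down
REPEAT 5 [
  -- iteration 1/5 --
  FD 11.4: (0,0) -> (11.4,0) [heading=0, draw]
  FD 7.9: (11.4,0) -> (19.3,0) [heading=0, draw]
  -- iteration 2/5 --
  FD 11.4: (19.3,0) -> (30.7,0) [heading=0, draw]
  FD 7.9: (30.7,0) -> (38.6,0) [heading=0, draw]
  -- iteration 3/5 --
  FD 11.4: (38.6,0) -> (50,0) [heading=0, draw]
  FD 7.9: (50,0) -> (57.9,0) [heading=0, draw]
  -- iteration 4/5 --
  FD 11.4: (57.9,0) -> (69.3,0) [heading=0, draw]
  FD 7.9: (69.3,0) -> (77.2,0) [heading=0, draw]
  -- iteration 5/5 --
  FD 11.4: (77.2,0) -> (88.6,0) [heading=0, draw]
  FD 7.9: (88.6,0) -> (96.5,0) [heading=0, draw]
]
FD 7.9: (96.5,0) -> (104.4,0) [heading=0, draw]
Final: pos=(104.4,0), heading=0, 11 segment(s) drawn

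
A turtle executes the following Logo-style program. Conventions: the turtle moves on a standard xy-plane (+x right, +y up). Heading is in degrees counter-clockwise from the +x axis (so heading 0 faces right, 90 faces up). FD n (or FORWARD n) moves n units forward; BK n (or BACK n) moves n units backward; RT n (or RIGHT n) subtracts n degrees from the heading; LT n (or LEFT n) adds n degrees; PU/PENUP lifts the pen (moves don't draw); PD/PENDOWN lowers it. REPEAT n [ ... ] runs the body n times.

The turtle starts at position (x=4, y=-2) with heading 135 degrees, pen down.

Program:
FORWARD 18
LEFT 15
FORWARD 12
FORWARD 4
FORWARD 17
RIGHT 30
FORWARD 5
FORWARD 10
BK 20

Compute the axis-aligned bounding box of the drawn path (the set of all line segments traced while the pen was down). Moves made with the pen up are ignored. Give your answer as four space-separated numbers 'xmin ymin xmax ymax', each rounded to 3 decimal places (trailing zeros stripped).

Executing turtle program step by step:
Start: pos=(4,-2), heading=135, pen down
FD 18: (4,-2) -> (-8.728,10.728) [heading=135, draw]
LT 15: heading 135 -> 150
FD 12: (-8.728,10.728) -> (-19.12,16.728) [heading=150, draw]
FD 4: (-19.12,16.728) -> (-22.584,18.728) [heading=150, draw]
FD 17: (-22.584,18.728) -> (-37.307,27.228) [heading=150, draw]
RT 30: heading 150 -> 120
FD 5: (-37.307,27.228) -> (-39.807,31.558) [heading=120, draw]
FD 10: (-39.807,31.558) -> (-44.807,40.218) [heading=120, draw]
BK 20: (-44.807,40.218) -> (-34.807,22.898) [heading=120, draw]
Final: pos=(-34.807,22.898), heading=120, 7 segment(s) drawn

Segment endpoints: x in {-44.807, -39.807, -37.307, -34.807, -22.584, -19.12, -8.728, 4}, y in {-2, 10.728, 16.728, 18.728, 22.898, 27.228, 31.558, 40.218}
xmin=-44.807, ymin=-2, xmax=4, ymax=40.218

Answer: -44.807 -2 4 40.218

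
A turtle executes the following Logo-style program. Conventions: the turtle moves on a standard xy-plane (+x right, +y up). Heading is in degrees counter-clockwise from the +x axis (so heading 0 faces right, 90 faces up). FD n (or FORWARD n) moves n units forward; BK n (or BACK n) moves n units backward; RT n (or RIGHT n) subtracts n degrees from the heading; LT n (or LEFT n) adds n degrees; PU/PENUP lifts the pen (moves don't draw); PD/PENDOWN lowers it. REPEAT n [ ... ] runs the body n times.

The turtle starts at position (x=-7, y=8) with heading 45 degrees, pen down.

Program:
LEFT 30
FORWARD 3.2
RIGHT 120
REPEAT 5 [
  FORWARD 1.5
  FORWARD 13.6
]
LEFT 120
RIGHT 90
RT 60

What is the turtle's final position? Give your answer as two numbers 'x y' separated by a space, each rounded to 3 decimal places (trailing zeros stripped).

Answer: 47.215 -42.296

Derivation:
Executing turtle program step by step:
Start: pos=(-7,8), heading=45, pen down
LT 30: heading 45 -> 75
FD 3.2: (-7,8) -> (-6.172,11.091) [heading=75, draw]
RT 120: heading 75 -> 315
REPEAT 5 [
  -- iteration 1/5 --
  FD 1.5: (-6.172,11.091) -> (-5.111,10.03) [heading=315, draw]
  FD 13.6: (-5.111,10.03) -> (4.506,0.414) [heading=315, draw]
  -- iteration 2/5 --
  FD 1.5: (4.506,0.414) -> (5.566,-0.647) [heading=315, draw]
  FD 13.6: (5.566,-0.647) -> (15.183,-10.264) [heading=315, draw]
  -- iteration 3/5 --
  FD 1.5: (15.183,-10.264) -> (16.244,-11.324) [heading=315, draw]
  FD 13.6: (16.244,-11.324) -> (25.86,-20.941) [heading=315, draw]
  -- iteration 4/5 --
  FD 1.5: (25.86,-20.941) -> (26.921,-22.002) [heading=315, draw]
  FD 13.6: (26.921,-22.002) -> (36.537,-31.618) [heading=315, draw]
  -- iteration 5/5 --
  FD 1.5: (36.537,-31.618) -> (37.598,-32.679) [heading=315, draw]
  FD 13.6: (37.598,-32.679) -> (47.215,-42.296) [heading=315, draw]
]
LT 120: heading 315 -> 75
RT 90: heading 75 -> 345
RT 60: heading 345 -> 285
Final: pos=(47.215,-42.296), heading=285, 11 segment(s) drawn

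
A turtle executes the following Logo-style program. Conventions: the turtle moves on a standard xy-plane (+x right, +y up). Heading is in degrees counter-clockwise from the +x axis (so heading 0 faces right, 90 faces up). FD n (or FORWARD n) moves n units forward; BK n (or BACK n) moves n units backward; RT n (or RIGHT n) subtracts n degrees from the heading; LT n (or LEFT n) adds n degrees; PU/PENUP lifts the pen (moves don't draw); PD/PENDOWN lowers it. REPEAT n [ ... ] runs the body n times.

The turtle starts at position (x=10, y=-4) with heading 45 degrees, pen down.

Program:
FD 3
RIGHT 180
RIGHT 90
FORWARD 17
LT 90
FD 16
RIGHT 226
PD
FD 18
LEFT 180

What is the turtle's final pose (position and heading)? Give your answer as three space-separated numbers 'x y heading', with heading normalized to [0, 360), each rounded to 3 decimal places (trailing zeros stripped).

Answer: 6.784 -1.486 179

Derivation:
Executing turtle program step by step:
Start: pos=(10,-4), heading=45, pen down
FD 3: (10,-4) -> (12.121,-1.879) [heading=45, draw]
RT 180: heading 45 -> 225
RT 90: heading 225 -> 135
FD 17: (12.121,-1.879) -> (0.101,10.142) [heading=135, draw]
LT 90: heading 135 -> 225
FD 16: (0.101,10.142) -> (-11.213,-1.172) [heading=225, draw]
RT 226: heading 225 -> 359
PD: pen down
FD 18: (-11.213,-1.172) -> (6.784,-1.486) [heading=359, draw]
LT 180: heading 359 -> 179
Final: pos=(6.784,-1.486), heading=179, 4 segment(s) drawn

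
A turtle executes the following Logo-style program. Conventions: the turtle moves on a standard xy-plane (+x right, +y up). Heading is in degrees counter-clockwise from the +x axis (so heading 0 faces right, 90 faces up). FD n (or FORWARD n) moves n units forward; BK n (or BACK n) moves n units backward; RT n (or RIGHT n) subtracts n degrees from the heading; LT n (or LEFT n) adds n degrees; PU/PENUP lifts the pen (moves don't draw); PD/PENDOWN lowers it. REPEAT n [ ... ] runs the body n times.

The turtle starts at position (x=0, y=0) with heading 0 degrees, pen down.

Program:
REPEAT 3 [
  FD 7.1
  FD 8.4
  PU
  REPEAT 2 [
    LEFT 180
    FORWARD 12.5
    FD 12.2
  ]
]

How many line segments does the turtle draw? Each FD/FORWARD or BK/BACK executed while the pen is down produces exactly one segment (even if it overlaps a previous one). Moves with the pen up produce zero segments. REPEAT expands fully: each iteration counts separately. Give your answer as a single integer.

Answer: 2

Derivation:
Executing turtle program step by step:
Start: pos=(0,0), heading=0, pen down
REPEAT 3 [
  -- iteration 1/3 --
  FD 7.1: (0,0) -> (7.1,0) [heading=0, draw]
  FD 8.4: (7.1,0) -> (15.5,0) [heading=0, draw]
  PU: pen up
  REPEAT 2 [
    -- iteration 1/2 --
    LT 180: heading 0 -> 180
    FD 12.5: (15.5,0) -> (3,0) [heading=180, move]
    FD 12.2: (3,0) -> (-9.2,0) [heading=180, move]
    -- iteration 2/2 --
    LT 180: heading 180 -> 0
    FD 12.5: (-9.2,0) -> (3.3,0) [heading=0, move]
    FD 12.2: (3.3,0) -> (15.5,0) [heading=0, move]
  ]
  -- iteration 2/3 --
  FD 7.1: (15.5,0) -> (22.6,0) [heading=0, move]
  FD 8.4: (22.6,0) -> (31,0) [heading=0, move]
  PU: pen up
  REPEAT 2 [
    -- iteration 1/2 --
    LT 180: heading 0 -> 180
    FD 12.5: (31,0) -> (18.5,0) [heading=180, move]
    FD 12.2: (18.5,0) -> (6.3,0) [heading=180, move]
    -- iteration 2/2 --
    LT 180: heading 180 -> 0
    FD 12.5: (6.3,0) -> (18.8,0) [heading=0, move]
    FD 12.2: (18.8,0) -> (31,0) [heading=0, move]
  ]
  -- iteration 3/3 --
  FD 7.1: (31,0) -> (38.1,0) [heading=0, move]
  FD 8.4: (38.1,0) -> (46.5,0) [heading=0, move]
  PU: pen up
  REPEAT 2 [
    -- iteration 1/2 --
    LT 180: heading 0 -> 180
    FD 12.5: (46.5,0) -> (34,0) [heading=180, move]
    FD 12.2: (34,0) -> (21.8,0) [heading=180, move]
    -- iteration 2/2 --
    LT 180: heading 180 -> 0
    FD 12.5: (21.8,0) -> (34.3,0) [heading=0, move]
    FD 12.2: (34.3,0) -> (46.5,0) [heading=0, move]
  ]
]
Final: pos=(46.5,0), heading=0, 2 segment(s) drawn
Segments drawn: 2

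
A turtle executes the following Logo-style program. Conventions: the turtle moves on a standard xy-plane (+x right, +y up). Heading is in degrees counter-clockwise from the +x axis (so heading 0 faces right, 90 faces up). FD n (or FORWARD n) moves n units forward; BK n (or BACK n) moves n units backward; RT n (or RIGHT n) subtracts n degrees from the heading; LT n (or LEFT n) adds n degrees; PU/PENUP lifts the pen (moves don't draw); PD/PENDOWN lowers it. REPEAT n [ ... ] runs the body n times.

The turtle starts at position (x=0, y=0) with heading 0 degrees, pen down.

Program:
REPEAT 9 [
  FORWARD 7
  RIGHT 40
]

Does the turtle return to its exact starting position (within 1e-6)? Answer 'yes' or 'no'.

Answer: yes

Derivation:
Executing turtle program step by step:
Start: pos=(0,0), heading=0, pen down
REPEAT 9 [
  -- iteration 1/9 --
  FD 7: (0,0) -> (7,0) [heading=0, draw]
  RT 40: heading 0 -> 320
  -- iteration 2/9 --
  FD 7: (7,0) -> (12.362,-4.5) [heading=320, draw]
  RT 40: heading 320 -> 280
  -- iteration 3/9 --
  FD 7: (12.362,-4.5) -> (13.578,-11.393) [heading=280, draw]
  RT 40: heading 280 -> 240
  -- iteration 4/9 --
  FD 7: (13.578,-11.393) -> (10.078,-17.455) [heading=240, draw]
  RT 40: heading 240 -> 200
  -- iteration 5/9 --
  FD 7: (10.078,-17.455) -> (3.5,-19.849) [heading=200, draw]
  RT 40: heading 200 -> 160
  -- iteration 6/9 --
  FD 7: (3.5,-19.849) -> (-3.078,-17.455) [heading=160, draw]
  RT 40: heading 160 -> 120
  -- iteration 7/9 --
  FD 7: (-3.078,-17.455) -> (-6.578,-11.393) [heading=120, draw]
  RT 40: heading 120 -> 80
  -- iteration 8/9 --
  FD 7: (-6.578,-11.393) -> (-5.362,-4.5) [heading=80, draw]
  RT 40: heading 80 -> 40
  -- iteration 9/9 --
  FD 7: (-5.362,-4.5) -> (0,0) [heading=40, draw]
  RT 40: heading 40 -> 0
]
Final: pos=(0,0), heading=0, 9 segment(s) drawn

Start position: (0, 0)
Final position: (0, 0)
Distance = 0; < 1e-6 -> CLOSED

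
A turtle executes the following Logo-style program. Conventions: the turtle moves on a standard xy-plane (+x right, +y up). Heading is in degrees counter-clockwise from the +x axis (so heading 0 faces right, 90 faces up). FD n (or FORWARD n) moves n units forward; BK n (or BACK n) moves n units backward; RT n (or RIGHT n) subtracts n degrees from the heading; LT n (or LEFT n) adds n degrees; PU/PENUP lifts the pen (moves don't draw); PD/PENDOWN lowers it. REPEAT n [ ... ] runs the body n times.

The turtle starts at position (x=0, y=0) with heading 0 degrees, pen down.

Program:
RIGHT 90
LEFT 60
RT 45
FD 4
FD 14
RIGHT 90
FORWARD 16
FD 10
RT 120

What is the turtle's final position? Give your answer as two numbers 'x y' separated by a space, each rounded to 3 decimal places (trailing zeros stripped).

Executing turtle program step by step:
Start: pos=(0,0), heading=0, pen down
RT 90: heading 0 -> 270
LT 60: heading 270 -> 330
RT 45: heading 330 -> 285
FD 4: (0,0) -> (1.035,-3.864) [heading=285, draw]
FD 14: (1.035,-3.864) -> (4.659,-17.387) [heading=285, draw]
RT 90: heading 285 -> 195
FD 16: (4.659,-17.387) -> (-10.796,-21.528) [heading=195, draw]
FD 10: (-10.796,-21.528) -> (-20.455,-24.116) [heading=195, draw]
RT 120: heading 195 -> 75
Final: pos=(-20.455,-24.116), heading=75, 4 segment(s) drawn

Answer: -20.455 -24.116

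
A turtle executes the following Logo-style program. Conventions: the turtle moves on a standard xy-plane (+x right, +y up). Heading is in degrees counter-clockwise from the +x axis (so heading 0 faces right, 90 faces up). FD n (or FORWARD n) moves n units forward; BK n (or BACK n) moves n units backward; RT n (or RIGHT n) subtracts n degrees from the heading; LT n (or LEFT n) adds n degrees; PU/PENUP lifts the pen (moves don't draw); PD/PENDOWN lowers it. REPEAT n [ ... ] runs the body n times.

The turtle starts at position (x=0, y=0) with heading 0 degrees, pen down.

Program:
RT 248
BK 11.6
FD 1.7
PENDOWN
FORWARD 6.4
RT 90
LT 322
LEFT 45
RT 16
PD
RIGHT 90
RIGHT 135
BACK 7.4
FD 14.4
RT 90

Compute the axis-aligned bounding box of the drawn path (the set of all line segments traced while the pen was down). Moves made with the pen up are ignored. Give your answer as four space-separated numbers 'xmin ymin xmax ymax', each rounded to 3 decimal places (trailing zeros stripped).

Executing turtle program step by step:
Start: pos=(0,0), heading=0, pen down
RT 248: heading 0 -> 112
BK 11.6: (0,0) -> (4.345,-10.755) [heading=112, draw]
FD 1.7: (4.345,-10.755) -> (3.709,-9.179) [heading=112, draw]
PD: pen down
FD 6.4: (3.709,-9.179) -> (1.311,-3.245) [heading=112, draw]
RT 90: heading 112 -> 22
LT 322: heading 22 -> 344
LT 45: heading 344 -> 29
RT 16: heading 29 -> 13
PD: pen down
RT 90: heading 13 -> 283
RT 135: heading 283 -> 148
BK 7.4: (1.311,-3.245) -> (7.587,-7.167) [heading=148, draw]
FD 14.4: (7.587,-7.167) -> (-4.625,0.464) [heading=148, draw]
RT 90: heading 148 -> 58
Final: pos=(-4.625,0.464), heading=58, 5 segment(s) drawn

Segment endpoints: x in {-4.625, 0, 1.311, 3.709, 4.345, 7.587}, y in {-10.755, -9.179, -7.167, -3.245, 0, 0.464}
xmin=-4.625, ymin=-10.755, xmax=7.587, ymax=0.464

Answer: -4.625 -10.755 7.587 0.464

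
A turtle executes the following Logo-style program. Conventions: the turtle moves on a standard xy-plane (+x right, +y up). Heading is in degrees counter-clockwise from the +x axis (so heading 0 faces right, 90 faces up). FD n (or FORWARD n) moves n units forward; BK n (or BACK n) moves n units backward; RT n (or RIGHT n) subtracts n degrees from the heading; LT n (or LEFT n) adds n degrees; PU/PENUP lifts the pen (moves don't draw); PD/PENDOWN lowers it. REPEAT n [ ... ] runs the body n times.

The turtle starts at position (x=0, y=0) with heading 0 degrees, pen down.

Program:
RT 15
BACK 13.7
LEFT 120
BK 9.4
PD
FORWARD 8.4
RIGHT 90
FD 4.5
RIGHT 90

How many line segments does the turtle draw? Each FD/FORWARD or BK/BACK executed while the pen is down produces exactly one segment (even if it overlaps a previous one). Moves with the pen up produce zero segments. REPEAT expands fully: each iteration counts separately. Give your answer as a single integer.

Executing turtle program step by step:
Start: pos=(0,0), heading=0, pen down
RT 15: heading 0 -> 345
BK 13.7: (0,0) -> (-13.233,3.546) [heading=345, draw]
LT 120: heading 345 -> 105
BK 9.4: (-13.233,3.546) -> (-10.8,-5.534) [heading=105, draw]
PD: pen down
FD 8.4: (-10.8,-5.534) -> (-12.974,2.58) [heading=105, draw]
RT 90: heading 105 -> 15
FD 4.5: (-12.974,2.58) -> (-8.628,3.745) [heading=15, draw]
RT 90: heading 15 -> 285
Final: pos=(-8.628,3.745), heading=285, 4 segment(s) drawn
Segments drawn: 4

Answer: 4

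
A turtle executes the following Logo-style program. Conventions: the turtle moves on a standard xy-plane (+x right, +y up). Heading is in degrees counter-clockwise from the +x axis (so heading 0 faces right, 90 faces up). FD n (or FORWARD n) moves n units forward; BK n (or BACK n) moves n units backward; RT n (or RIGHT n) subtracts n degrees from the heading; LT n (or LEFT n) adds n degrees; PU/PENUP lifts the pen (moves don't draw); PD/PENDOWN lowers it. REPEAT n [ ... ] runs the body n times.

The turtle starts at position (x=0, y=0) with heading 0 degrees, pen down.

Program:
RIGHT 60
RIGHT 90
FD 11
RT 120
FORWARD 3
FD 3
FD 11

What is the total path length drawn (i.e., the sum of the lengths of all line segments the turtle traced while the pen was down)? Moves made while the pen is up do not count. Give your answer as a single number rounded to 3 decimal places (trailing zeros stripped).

Answer: 28

Derivation:
Executing turtle program step by step:
Start: pos=(0,0), heading=0, pen down
RT 60: heading 0 -> 300
RT 90: heading 300 -> 210
FD 11: (0,0) -> (-9.526,-5.5) [heading=210, draw]
RT 120: heading 210 -> 90
FD 3: (-9.526,-5.5) -> (-9.526,-2.5) [heading=90, draw]
FD 3: (-9.526,-2.5) -> (-9.526,0.5) [heading=90, draw]
FD 11: (-9.526,0.5) -> (-9.526,11.5) [heading=90, draw]
Final: pos=(-9.526,11.5), heading=90, 4 segment(s) drawn

Segment lengths:
  seg 1: (0,0) -> (-9.526,-5.5), length = 11
  seg 2: (-9.526,-5.5) -> (-9.526,-2.5), length = 3
  seg 3: (-9.526,-2.5) -> (-9.526,0.5), length = 3
  seg 4: (-9.526,0.5) -> (-9.526,11.5), length = 11
Total = 28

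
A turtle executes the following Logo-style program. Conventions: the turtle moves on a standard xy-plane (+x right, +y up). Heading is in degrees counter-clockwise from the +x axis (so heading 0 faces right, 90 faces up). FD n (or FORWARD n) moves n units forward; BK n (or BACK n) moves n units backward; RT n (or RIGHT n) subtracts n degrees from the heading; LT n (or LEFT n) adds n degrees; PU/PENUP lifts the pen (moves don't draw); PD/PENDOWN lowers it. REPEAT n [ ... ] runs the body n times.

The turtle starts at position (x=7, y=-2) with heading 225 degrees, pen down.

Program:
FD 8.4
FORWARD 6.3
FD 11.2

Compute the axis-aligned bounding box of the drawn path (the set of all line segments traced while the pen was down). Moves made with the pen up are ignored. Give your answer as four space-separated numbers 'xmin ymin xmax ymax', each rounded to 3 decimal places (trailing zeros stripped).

Answer: -11.314 -20.314 7 -2

Derivation:
Executing turtle program step by step:
Start: pos=(7,-2), heading=225, pen down
FD 8.4: (7,-2) -> (1.06,-7.94) [heading=225, draw]
FD 6.3: (1.06,-7.94) -> (-3.394,-12.394) [heading=225, draw]
FD 11.2: (-3.394,-12.394) -> (-11.314,-20.314) [heading=225, draw]
Final: pos=(-11.314,-20.314), heading=225, 3 segment(s) drawn

Segment endpoints: x in {-11.314, -3.394, 1.06, 7}, y in {-20.314, -12.394, -7.94, -2}
xmin=-11.314, ymin=-20.314, xmax=7, ymax=-2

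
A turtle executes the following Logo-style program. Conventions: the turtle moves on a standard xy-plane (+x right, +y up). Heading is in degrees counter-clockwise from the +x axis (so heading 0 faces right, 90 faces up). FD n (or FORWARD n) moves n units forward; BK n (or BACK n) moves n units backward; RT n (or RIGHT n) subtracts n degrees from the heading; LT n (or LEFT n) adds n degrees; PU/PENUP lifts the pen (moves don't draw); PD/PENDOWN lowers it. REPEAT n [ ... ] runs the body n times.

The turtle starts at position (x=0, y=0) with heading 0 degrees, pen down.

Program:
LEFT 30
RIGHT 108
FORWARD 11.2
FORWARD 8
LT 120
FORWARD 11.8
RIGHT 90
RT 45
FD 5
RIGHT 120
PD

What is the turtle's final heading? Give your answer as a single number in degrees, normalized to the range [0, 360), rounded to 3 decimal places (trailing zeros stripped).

Executing turtle program step by step:
Start: pos=(0,0), heading=0, pen down
LT 30: heading 0 -> 30
RT 108: heading 30 -> 282
FD 11.2: (0,0) -> (2.329,-10.955) [heading=282, draw]
FD 8: (2.329,-10.955) -> (3.992,-18.78) [heading=282, draw]
LT 120: heading 282 -> 42
FD 11.8: (3.992,-18.78) -> (12.761,-10.885) [heading=42, draw]
RT 90: heading 42 -> 312
RT 45: heading 312 -> 267
FD 5: (12.761,-10.885) -> (12.499,-15.878) [heading=267, draw]
RT 120: heading 267 -> 147
PD: pen down
Final: pos=(12.499,-15.878), heading=147, 4 segment(s) drawn

Answer: 147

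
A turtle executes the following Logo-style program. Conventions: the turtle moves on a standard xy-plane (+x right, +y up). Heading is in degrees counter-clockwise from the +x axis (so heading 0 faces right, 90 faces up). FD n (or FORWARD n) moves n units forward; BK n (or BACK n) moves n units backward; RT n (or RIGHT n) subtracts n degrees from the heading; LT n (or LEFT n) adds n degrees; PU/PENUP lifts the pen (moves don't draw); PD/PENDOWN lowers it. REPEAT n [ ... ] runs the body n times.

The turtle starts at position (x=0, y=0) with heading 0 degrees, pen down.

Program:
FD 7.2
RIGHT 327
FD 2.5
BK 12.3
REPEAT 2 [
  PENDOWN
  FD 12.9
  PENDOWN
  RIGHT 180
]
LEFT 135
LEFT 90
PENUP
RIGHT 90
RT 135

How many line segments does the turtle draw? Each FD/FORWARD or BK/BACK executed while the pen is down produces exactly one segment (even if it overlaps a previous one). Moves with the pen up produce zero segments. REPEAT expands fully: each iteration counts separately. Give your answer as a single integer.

Answer: 5

Derivation:
Executing turtle program step by step:
Start: pos=(0,0), heading=0, pen down
FD 7.2: (0,0) -> (7.2,0) [heading=0, draw]
RT 327: heading 0 -> 33
FD 2.5: (7.2,0) -> (9.297,1.362) [heading=33, draw]
BK 12.3: (9.297,1.362) -> (-1.019,-5.337) [heading=33, draw]
REPEAT 2 [
  -- iteration 1/2 --
  PD: pen down
  FD 12.9: (-1.019,-5.337) -> (9.8,1.688) [heading=33, draw]
  PD: pen down
  RT 180: heading 33 -> 213
  -- iteration 2/2 --
  PD: pen down
  FD 12.9: (9.8,1.688) -> (-1.019,-5.337) [heading=213, draw]
  PD: pen down
  RT 180: heading 213 -> 33
]
LT 135: heading 33 -> 168
LT 90: heading 168 -> 258
PU: pen up
RT 90: heading 258 -> 168
RT 135: heading 168 -> 33
Final: pos=(-1.019,-5.337), heading=33, 5 segment(s) drawn
Segments drawn: 5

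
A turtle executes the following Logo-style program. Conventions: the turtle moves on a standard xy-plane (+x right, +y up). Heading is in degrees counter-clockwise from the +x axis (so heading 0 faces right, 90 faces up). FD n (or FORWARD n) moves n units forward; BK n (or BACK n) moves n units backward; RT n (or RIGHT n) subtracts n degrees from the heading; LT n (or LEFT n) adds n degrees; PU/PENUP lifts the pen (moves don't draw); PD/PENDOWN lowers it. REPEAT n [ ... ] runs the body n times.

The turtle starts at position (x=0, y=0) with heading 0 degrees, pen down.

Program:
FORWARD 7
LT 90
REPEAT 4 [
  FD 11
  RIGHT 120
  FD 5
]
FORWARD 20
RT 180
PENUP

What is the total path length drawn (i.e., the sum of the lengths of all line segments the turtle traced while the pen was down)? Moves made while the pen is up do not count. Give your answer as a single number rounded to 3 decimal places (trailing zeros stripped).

Executing turtle program step by step:
Start: pos=(0,0), heading=0, pen down
FD 7: (0,0) -> (7,0) [heading=0, draw]
LT 90: heading 0 -> 90
REPEAT 4 [
  -- iteration 1/4 --
  FD 11: (7,0) -> (7,11) [heading=90, draw]
  RT 120: heading 90 -> 330
  FD 5: (7,11) -> (11.33,8.5) [heading=330, draw]
  -- iteration 2/4 --
  FD 11: (11.33,8.5) -> (20.856,3) [heading=330, draw]
  RT 120: heading 330 -> 210
  FD 5: (20.856,3) -> (16.526,0.5) [heading=210, draw]
  -- iteration 3/4 --
  FD 11: (16.526,0.5) -> (7,-5) [heading=210, draw]
  RT 120: heading 210 -> 90
  FD 5: (7,-5) -> (7,0) [heading=90, draw]
  -- iteration 4/4 --
  FD 11: (7,0) -> (7,11) [heading=90, draw]
  RT 120: heading 90 -> 330
  FD 5: (7,11) -> (11.33,8.5) [heading=330, draw]
]
FD 20: (11.33,8.5) -> (28.651,-1.5) [heading=330, draw]
RT 180: heading 330 -> 150
PU: pen up
Final: pos=(28.651,-1.5), heading=150, 10 segment(s) drawn

Segment lengths:
  seg 1: (0,0) -> (7,0), length = 7
  seg 2: (7,0) -> (7,11), length = 11
  seg 3: (7,11) -> (11.33,8.5), length = 5
  seg 4: (11.33,8.5) -> (20.856,3), length = 11
  seg 5: (20.856,3) -> (16.526,0.5), length = 5
  seg 6: (16.526,0.5) -> (7,-5), length = 11
  seg 7: (7,-5) -> (7,0), length = 5
  seg 8: (7,0) -> (7,11), length = 11
  seg 9: (7,11) -> (11.33,8.5), length = 5
  seg 10: (11.33,8.5) -> (28.651,-1.5), length = 20
Total = 91

Answer: 91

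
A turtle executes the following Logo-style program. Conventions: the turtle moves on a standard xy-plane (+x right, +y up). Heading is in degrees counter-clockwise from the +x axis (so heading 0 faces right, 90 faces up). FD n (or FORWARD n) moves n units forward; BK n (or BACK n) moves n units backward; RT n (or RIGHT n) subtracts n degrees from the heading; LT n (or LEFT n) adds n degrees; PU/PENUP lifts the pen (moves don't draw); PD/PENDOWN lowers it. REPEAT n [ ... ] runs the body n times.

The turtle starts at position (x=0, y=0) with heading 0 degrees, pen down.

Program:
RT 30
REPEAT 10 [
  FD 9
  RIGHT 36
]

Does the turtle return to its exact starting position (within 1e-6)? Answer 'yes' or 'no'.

Executing turtle program step by step:
Start: pos=(0,0), heading=0, pen down
RT 30: heading 0 -> 330
REPEAT 10 [
  -- iteration 1/10 --
  FD 9: (0,0) -> (7.794,-4.5) [heading=330, draw]
  RT 36: heading 330 -> 294
  -- iteration 2/10 --
  FD 9: (7.794,-4.5) -> (11.455,-12.722) [heading=294, draw]
  RT 36: heading 294 -> 258
  -- iteration 3/10 --
  FD 9: (11.455,-12.722) -> (9.584,-21.525) [heading=258, draw]
  RT 36: heading 258 -> 222
  -- iteration 4/10 --
  FD 9: (9.584,-21.525) -> (2.895,-27.547) [heading=222, draw]
  RT 36: heading 222 -> 186
  -- iteration 5/10 --
  FD 9: (2.895,-27.547) -> (-6.055,-28.488) [heading=186, draw]
  RT 36: heading 186 -> 150
  -- iteration 6/10 --
  FD 9: (-6.055,-28.488) -> (-13.85,-23.988) [heading=150, draw]
  RT 36: heading 150 -> 114
  -- iteration 7/10 --
  FD 9: (-13.85,-23.988) -> (-17.51,-15.766) [heading=114, draw]
  RT 36: heading 114 -> 78
  -- iteration 8/10 --
  FD 9: (-17.51,-15.766) -> (-15.639,-6.963) [heading=78, draw]
  RT 36: heading 78 -> 42
  -- iteration 9/10 --
  FD 9: (-15.639,-6.963) -> (-8.951,-0.941) [heading=42, draw]
  RT 36: heading 42 -> 6
  -- iteration 10/10 --
  FD 9: (-8.951,-0.941) -> (0,0) [heading=6, draw]
  RT 36: heading 6 -> 330
]
Final: pos=(0,0), heading=330, 10 segment(s) drawn

Start position: (0, 0)
Final position: (0, 0)
Distance = 0; < 1e-6 -> CLOSED

Answer: yes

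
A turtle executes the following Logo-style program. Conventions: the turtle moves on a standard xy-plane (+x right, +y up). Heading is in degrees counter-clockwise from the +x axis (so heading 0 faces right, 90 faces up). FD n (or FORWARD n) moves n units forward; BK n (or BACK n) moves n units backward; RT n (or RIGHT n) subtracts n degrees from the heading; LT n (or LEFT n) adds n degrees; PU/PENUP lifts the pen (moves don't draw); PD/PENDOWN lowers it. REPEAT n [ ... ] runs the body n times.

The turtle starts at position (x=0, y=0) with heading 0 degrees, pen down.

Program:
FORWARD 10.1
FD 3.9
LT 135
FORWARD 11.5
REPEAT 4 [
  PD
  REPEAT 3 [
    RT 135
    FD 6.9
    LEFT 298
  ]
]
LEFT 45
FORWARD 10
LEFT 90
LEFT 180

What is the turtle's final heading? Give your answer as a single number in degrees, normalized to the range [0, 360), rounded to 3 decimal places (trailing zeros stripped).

Answer: 246

Derivation:
Executing turtle program step by step:
Start: pos=(0,0), heading=0, pen down
FD 10.1: (0,0) -> (10.1,0) [heading=0, draw]
FD 3.9: (10.1,0) -> (14,0) [heading=0, draw]
LT 135: heading 0 -> 135
FD 11.5: (14,0) -> (5.868,8.132) [heading=135, draw]
REPEAT 4 [
  -- iteration 1/4 --
  PD: pen down
  REPEAT 3 [
    -- iteration 1/3 --
    RT 135: heading 135 -> 0
    FD 6.9: (5.868,8.132) -> (12.768,8.132) [heading=0, draw]
    LT 298: heading 0 -> 298
    -- iteration 2/3 --
    RT 135: heading 298 -> 163
    FD 6.9: (12.768,8.132) -> (6.17,10.149) [heading=163, draw]
    LT 298: heading 163 -> 101
    -- iteration 3/3 --
    RT 135: heading 101 -> 326
    FD 6.9: (6.17,10.149) -> (11.89,6.291) [heading=326, draw]
    LT 298: heading 326 -> 264
  ]
  -- iteration 2/4 --
  PD: pen down
  REPEAT 3 [
    -- iteration 1/3 --
    RT 135: heading 264 -> 129
    FD 6.9: (11.89,6.291) -> (7.548,11.653) [heading=129, draw]
    LT 298: heading 129 -> 67
    -- iteration 2/3 --
    RT 135: heading 67 -> 292
    FD 6.9: (7.548,11.653) -> (10.133,5.255) [heading=292, draw]
    LT 298: heading 292 -> 230
    -- iteration 3/3 --
    RT 135: heading 230 -> 95
    FD 6.9: (10.133,5.255) -> (9.531,12.129) [heading=95, draw]
    LT 298: heading 95 -> 33
  ]
  -- iteration 3/4 --
  PD: pen down
  REPEAT 3 [
    -- iteration 1/3 --
    RT 135: heading 33 -> 258
    FD 6.9: (9.531,12.129) -> (8.097,5.38) [heading=258, draw]
    LT 298: heading 258 -> 196
    -- iteration 2/3 --
    RT 135: heading 196 -> 61
    FD 6.9: (8.097,5.38) -> (11.442,11.415) [heading=61, draw]
    LT 298: heading 61 -> 359
    -- iteration 3/3 --
    RT 135: heading 359 -> 224
    FD 6.9: (11.442,11.415) -> (6.478,6.622) [heading=224, draw]
    LT 298: heading 224 -> 162
  ]
  -- iteration 4/4 --
  PD: pen down
  REPEAT 3 [
    -- iteration 1/3 --
    RT 135: heading 162 -> 27
    FD 6.9: (6.478,6.622) -> (12.626,9.754) [heading=27, draw]
    LT 298: heading 27 -> 325
    -- iteration 2/3 --
    RT 135: heading 325 -> 190
    FD 6.9: (12.626,9.754) -> (5.831,8.556) [heading=190, draw]
    LT 298: heading 190 -> 128
    -- iteration 3/3 --
    RT 135: heading 128 -> 353
    FD 6.9: (5.831,8.556) -> (12.68,7.715) [heading=353, draw]
    LT 298: heading 353 -> 291
  ]
]
LT 45: heading 291 -> 336
FD 10: (12.68,7.715) -> (21.815,3.648) [heading=336, draw]
LT 90: heading 336 -> 66
LT 180: heading 66 -> 246
Final: pos=(21.815,3.648), heading=246, 16 segment(s) drawn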